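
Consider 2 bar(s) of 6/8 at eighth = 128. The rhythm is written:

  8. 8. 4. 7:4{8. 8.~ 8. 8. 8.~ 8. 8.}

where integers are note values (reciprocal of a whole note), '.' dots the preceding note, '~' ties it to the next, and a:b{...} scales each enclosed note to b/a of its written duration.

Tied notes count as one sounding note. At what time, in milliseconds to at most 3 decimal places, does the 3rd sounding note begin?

note 3 onset = 3b = 1406.25ms

1. 0.0ms @ 0 + 703.125ms (3/2)
2. 703.125ms @ 3/2 + 703.125ms (3/2)
3. 1406.25ms @ 3 + 1406.25ms (3)
4. 2812.5ms @ 6 + 401.786ms (6/7)
5. 3214.286ms @ 48/7 + 803.571ms (12/7)
6. 4017.857ms @ 60/7 + 401.786ms (6/7)
7. 4419.643ms @ 66/7 + 803.571ms (12/7)
8. 5223.214ms @ 78/7 + 401.786ms (6/7)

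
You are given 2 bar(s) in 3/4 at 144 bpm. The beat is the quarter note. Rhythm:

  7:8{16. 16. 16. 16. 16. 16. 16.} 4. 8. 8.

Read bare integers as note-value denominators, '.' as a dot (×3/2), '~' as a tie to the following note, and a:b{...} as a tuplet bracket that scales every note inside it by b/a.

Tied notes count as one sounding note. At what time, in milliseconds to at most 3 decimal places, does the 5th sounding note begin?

1. 0.0ms @ 0 + 178.571ms (3/7)
2. 178.571ms @ 3/7 + 178.571ms (3/7)
3. 357.143ms @ 6/7 + 178.571ms (3/7)
4. 535.714ms @ 9/7 + 178.571ms (3/7)
5. 714.286ms @ 12/7 + 178.571ms (3/7)
6. 892.857ms @ 15/7 + 178.571ms (3/7)
7. 1071.429ms @ 18/7 + 178.571ms (3/7)
8. 1250.0ms @ 3 + 625.0ms (3/2)
9. 1875.0ms @ 9/2 + 312.5ms (3/4)
10. 2187.5ms @ 21/4 + 312.5ms (3/4)

note 5 onset = 12/7b = 714.286ms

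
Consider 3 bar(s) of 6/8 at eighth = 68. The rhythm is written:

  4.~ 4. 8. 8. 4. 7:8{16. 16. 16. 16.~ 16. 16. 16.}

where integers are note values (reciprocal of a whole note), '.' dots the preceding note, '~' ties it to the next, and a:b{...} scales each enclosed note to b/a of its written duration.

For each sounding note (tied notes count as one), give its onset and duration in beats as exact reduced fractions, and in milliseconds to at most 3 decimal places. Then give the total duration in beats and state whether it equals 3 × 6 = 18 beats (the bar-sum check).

1) 0.0ms=0b +5294.118ms=6b
2) 5294.118ms=6b +1323.529ms=3/2b
3) 6617.647ms=15/2b +1323.529ms=3/2b
4) 7941.176ms=9b +2647.059ms=3b
5) 10588.235ms=12b +756.303ms=6/7b
6) 11344.538ms=90/7b +756.303ms=6/7b
7) 12100.84ms=96/7b +756.303ms=6/7b
8) 12857.143ms=102/7b +1512.605ms=12/7b
9) 14369.748ms=114/7b +756.303ms=6/7b
10) 15126.05ms=120/7b +756.303ms=6/7b
Σ=18b of 18 (68bpm 6/8) — PASS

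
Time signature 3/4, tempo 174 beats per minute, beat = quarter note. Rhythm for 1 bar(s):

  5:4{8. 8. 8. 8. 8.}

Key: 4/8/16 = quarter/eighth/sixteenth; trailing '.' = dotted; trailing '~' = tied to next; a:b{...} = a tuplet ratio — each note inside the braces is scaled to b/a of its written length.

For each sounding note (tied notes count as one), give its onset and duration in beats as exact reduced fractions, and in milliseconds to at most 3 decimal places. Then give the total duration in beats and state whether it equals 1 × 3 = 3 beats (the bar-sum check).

1) 0.0ms=0b +206.897ms=3/5b
2) 206.897ms=3/5b +206.897ms=3/5b
3) 413.793ms=6/5b +206.897ms=3/5b
4) 620.69ms=9/5b +206.897ms=3/5b
5) 827.586ms=12/5b +206.897ms=3/5b
Σ=3b of 3 (174bpm 3/4) — PASS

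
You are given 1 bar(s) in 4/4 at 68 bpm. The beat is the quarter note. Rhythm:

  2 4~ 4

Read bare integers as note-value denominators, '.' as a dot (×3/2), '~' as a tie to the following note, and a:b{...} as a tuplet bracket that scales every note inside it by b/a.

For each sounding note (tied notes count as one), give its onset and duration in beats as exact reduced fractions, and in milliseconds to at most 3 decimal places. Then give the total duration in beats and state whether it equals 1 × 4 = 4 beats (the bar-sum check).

1) 0.0ms=0b +1764.706ms=2b
2) 1764.706ms=2b +1764.706ms=2b
Σ=4b of 4 (68bpm 4/4) — PASS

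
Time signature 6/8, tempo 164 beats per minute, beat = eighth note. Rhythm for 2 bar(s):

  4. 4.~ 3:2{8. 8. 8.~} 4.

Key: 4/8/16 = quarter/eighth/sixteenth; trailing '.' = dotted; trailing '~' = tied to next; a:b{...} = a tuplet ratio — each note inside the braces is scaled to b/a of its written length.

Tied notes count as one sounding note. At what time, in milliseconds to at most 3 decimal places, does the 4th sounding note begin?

note 4 onset = 8b = 2926.829ms

1. 0.0ms @ 0 + 1097.561ms (3)
2. 1097.561ms @ 3 + 1463.415ms (4)
3. 2560.976ms @ 7 + 365.854ms (1)
4. 2926.829ms @ 8 + 1463.415ms (4)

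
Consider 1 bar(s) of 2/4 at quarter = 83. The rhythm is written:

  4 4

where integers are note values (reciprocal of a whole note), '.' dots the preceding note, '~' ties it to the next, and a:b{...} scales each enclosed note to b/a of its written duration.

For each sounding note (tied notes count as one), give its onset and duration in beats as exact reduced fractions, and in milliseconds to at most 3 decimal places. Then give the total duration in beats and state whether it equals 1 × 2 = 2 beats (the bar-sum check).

1) 0.0ms=0b +722.892ms=1b
2) 722.892ms=1b +722.892ms=1b
Σ=2b of 2 (83bpm 2/4) — PASS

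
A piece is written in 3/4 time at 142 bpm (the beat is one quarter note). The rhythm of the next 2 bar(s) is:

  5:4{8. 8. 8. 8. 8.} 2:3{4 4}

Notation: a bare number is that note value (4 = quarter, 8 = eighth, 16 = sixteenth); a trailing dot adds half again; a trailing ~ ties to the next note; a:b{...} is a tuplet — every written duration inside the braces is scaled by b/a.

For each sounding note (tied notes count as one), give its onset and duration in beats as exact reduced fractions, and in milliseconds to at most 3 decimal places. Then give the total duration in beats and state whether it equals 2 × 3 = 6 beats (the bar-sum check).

1) 0.0ms=0b +253.521ms=3/5b
2) 253.521ms=3/5b +253.521ms=3/5b
3) 507.042ms=6/5b +253.521ms=3/5b
4) 760.563ms=9/5b +253.521ms=3/5b
5) 1014.085ms=12/5b +253.521ms=3/5b
6) 1267.606ms=3b +633.803ms=3/2b
7) 1901.408ms=9/2b +633.803ms=3/2b
Σ=6b of 6 (142bpm 3/4) — PASS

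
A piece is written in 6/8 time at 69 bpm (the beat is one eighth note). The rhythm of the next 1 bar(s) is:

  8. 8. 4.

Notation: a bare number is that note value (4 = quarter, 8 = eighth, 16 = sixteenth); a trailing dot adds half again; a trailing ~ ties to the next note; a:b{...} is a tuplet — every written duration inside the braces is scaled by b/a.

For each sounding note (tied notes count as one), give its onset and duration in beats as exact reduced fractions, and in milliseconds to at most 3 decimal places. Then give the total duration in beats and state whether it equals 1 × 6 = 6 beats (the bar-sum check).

1) 0.0ms=0b +1304.348ms=3/2b
2) 1304.348ms=3/2b +1304.348ms=3/2b
3) 2608.696ms=3b +2608.696ms=3b
Σ=6b of 6 (69bpm 6/8) — PASS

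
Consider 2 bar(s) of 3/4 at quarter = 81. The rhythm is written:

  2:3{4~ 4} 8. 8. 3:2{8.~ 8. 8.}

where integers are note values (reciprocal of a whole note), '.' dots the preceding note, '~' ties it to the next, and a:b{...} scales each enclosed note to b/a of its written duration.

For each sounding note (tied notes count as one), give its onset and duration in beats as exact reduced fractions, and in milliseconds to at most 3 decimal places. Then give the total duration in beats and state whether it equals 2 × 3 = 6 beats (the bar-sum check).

1) 0.0ms=0b +2222.222ms=3b
2) 2222.222ms=3b +555.556ms=3/4b
3) 2777.778ms=15/4b +555.556ms=3/4b
4) 3333.333ms=9/2b +740.741ms=1b
5) 4074.074ms=11/2b +370.37ms=1/2b
Σ=6b of 6 (81bpm 3/4) — PASS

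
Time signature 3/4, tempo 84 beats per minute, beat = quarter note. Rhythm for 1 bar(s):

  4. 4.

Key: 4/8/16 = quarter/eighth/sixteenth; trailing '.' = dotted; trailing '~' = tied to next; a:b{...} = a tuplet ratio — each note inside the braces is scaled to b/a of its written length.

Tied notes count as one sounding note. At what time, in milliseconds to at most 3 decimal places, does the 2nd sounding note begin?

1. 0.0ms @ 0 + 1071.429ms (3/2)
2. 1071.429ms @ 3/2 + 1071.429ms (3/2)

note 2 onset = 3/2b = 1071.429ms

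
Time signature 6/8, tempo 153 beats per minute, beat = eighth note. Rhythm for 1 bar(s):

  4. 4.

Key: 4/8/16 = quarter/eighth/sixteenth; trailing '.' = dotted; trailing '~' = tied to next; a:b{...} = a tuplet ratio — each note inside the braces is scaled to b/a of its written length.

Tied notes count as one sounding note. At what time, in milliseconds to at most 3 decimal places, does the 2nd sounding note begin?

1. 0.0ms @ 0 + 1176.471ms (3)
2. 1176.471ms @ 3 + 1176.471ms (3)

note 2 onset = 3b = 1176.471ms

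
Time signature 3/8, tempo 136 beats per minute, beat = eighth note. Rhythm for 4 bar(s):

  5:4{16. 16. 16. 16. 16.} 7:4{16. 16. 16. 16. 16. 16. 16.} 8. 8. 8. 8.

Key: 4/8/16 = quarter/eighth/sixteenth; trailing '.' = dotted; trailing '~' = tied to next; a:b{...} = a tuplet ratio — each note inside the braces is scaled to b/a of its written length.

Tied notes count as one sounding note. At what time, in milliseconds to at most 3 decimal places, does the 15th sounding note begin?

1. 0.0ms @ 0 + 264.706ms (3/5)
2. 264.706ms @ 3/5 + 264.706ms (3/5)
3. 529.412ms @ 6/5 + 264.706ms (3/5)
4. 794.118ms @ 9/5 + 264.706ms (3/5)
5. 1058.824ms @ 12/5 + 264.706ms (3/5)
6. 1323.529ms @ 3 + 189.076ms (3/7)
7. 1512.605ms @ 24/7 + 189.076ms (3/7)
8. 1701.681ms @ 27/7 + 189.076ms (3/7)
9. 1890.756ms @ 30/7 + 189.076ms (3/7)
10. 2079.832ms @ 33/7 + 189.076ms (3/7)
11. 2268.908ms @ 36/7 + 189.076ms (3/7)
12. 2457.983ms @ 39/7 + 189.076ms (3/7)
13. 2647.059ms @ 6 + 661.765ms (3/2)
14. 3308.824ms @ 15/2 + 661.765ms (3/2)
15. 3970.588ms @ 9 + 661.765ms (3/2)
16. 4632.353ms @ 21/2 + 661.765ms (3/2)

note 15 onset = 9b = 3970.588ms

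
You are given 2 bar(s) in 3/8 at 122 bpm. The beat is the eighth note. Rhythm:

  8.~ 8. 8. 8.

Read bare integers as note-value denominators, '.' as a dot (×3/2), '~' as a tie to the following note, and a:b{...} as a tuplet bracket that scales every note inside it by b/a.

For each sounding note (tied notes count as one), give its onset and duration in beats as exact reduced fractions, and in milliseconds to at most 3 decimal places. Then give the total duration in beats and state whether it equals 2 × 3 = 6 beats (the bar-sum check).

1) 0.0ms=0b +1475.41ms=3b
2) 1475.41ms=3b +737.705ms=3/2b
3) 2213.115ms=9/2b +737.705ms=3/2b
Σ=6b of 6 (122bpm 3/8) — PASS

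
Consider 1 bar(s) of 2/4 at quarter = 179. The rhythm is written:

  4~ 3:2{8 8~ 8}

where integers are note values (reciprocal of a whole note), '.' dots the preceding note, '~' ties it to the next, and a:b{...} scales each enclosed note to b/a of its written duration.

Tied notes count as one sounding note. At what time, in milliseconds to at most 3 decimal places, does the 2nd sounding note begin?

note 2 onset = 4/3b = 446.927ms

1. 0.0ms @ 0 + 446.927ms (4/3)
2. 446.927ms @ 4/3 + 223.464ms (2/3)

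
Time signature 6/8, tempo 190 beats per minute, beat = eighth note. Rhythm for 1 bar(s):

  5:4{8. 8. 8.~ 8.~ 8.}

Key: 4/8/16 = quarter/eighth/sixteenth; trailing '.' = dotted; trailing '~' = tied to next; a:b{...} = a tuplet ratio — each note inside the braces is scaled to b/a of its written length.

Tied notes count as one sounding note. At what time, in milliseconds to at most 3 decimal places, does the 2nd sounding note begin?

1. 0.0ms @ 0 + 378.947ms (6/5)
2. 378.947ms @ 6/5 + 378.947ms (6/5)
3. 757.895ms @ 12/5 + 1136.842ms (18/5)

note 2 onset = 6/5b = 378.947ms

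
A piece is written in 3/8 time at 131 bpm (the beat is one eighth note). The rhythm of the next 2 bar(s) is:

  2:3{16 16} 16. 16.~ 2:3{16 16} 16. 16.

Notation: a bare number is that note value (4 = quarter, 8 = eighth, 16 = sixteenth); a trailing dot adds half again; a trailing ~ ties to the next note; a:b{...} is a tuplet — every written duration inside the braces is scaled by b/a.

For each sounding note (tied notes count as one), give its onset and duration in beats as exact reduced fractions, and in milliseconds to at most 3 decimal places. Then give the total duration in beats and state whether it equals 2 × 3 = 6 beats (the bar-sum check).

1) 0.0ms=0b +343.511ms=3/4b
2) 343.511ms=3/4b +343.511ms=3/4b
3) 687.023ms=3/2b +343.511ms=3/4b
4) 1030.534ms=9/4b +687.023ms=3/2b
5) 1717.557ms=15/4b +343.511ms=3/4b
6) 2061.069ms=9/2b +343.511ms=3/4b
7) 2404.58ms=21/4b +343.511ms=3/4b
Σ=6b of 6 (131bpm 3/8) — PASS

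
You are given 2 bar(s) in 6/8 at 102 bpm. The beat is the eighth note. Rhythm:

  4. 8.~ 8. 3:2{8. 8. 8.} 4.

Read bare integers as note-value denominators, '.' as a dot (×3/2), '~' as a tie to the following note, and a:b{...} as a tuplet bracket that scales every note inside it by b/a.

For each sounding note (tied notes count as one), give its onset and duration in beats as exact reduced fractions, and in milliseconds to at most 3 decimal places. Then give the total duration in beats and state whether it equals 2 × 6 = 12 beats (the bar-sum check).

1) 0.0ms=0b +1764.706ms=3b
2) 1764.706ms=3b +1764.706ms=3b
3) 3529.412ms=6b +588.235ms=1b
4) 4117.647ms=7b +588.235ms=1b
5) 4705.882ms=8b +588.235ms=1b
6) 5294.118ms=9b +1764.706ms=3b
Σ=12b of 12 (102bpm 6/8) — PASS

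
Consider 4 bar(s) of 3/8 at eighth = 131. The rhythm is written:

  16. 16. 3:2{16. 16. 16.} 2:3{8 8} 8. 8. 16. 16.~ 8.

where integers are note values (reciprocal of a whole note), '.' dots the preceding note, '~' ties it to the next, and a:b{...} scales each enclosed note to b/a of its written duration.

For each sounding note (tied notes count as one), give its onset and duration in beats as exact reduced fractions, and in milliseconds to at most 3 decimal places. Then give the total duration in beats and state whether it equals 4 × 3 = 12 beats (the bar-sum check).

1) 0.0ms=0b +343.511ms=3/4b
2) 343.511ms=3/4b +343.511ms=3/4b
3) 687.023ms=3/2b +229.008ms=1/2b
4) 916.031ms=2b +229.008ms=1/2b
5) 1145.038ms=5/2b +229.008ms=1/2b
6) 1374.046ms=3b +687.023ms=3/2b
7) 2061.069ms=9/2b +687.023ms=3/2b
8) 2748.092ms=6b +687.023ms=3/2b
9) 3435.115ms=15/2b +687.023ms=3/2b
10) 4122.137ms=9b +343.511ms=3/4b
11) 4465.649ms=39/4b +1030.534ms=9/4b
Σ=12b of 12 (131bpm 3/8) — PASS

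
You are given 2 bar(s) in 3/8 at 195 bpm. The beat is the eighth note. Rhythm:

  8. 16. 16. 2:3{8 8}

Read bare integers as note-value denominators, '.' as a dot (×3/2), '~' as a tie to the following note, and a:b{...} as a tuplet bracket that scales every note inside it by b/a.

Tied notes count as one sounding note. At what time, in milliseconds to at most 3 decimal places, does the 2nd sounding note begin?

note 2 onset = 3/2b = 461.538ms

1. 0.0ms @ 0 + 461.538ms (3/2)
2. 461.538ms @ 3/2 + 230.769ms (3/4)
3. 692.308ms @ 9/4 + 230.769ms (3/4)
4. 923.077ms @ 3 + 461.538ms (3/2)
5. 1384.615ms @ 9/2 + 461.538ms (3/2)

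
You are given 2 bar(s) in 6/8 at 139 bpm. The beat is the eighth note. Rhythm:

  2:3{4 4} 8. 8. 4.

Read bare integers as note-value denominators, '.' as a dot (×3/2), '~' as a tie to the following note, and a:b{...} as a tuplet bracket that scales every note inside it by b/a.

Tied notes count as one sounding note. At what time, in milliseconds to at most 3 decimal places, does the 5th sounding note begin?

1. 0.0ms @ 0 + 1294.964ms (3)
2. 1294.964ms @ 3 + 1294.964ms (3)
3. 2589.928ms @ 6 + 647.482ms (3/2)
4. 3237.41ms @ 15/2 + 647.482ms (3/2)
5. 3884.892ms @ 9 + 1294.964ms (3)

note 5 onset = 9b = 3884.892ms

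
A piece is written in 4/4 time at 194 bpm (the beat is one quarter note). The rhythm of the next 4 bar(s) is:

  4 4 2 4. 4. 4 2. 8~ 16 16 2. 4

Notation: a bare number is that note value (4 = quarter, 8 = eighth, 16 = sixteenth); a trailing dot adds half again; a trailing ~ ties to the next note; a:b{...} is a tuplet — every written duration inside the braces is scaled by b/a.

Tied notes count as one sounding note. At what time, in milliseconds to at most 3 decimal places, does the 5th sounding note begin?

1. 0.0ms @ 0 + 309.278ms (1)
2. 309.278ms @ 1 + 309.278ms (1)
3. 618.557ms @ 2 + 618.557ms (2)
4. 1237.113ms @ 4 + 463.918ms (3/2)
5. 1701.031ms @ 11/2 + 463.918ms (3/2)
6. 2164.948ms @ 7 + 309.278ms (1)
7. 2474.227ms @ 8 + 927.835ms (3)
8. 3402.062ms @ 11 + 231.959ms (3/4)
9. 3634.021ms @ 47/4 + 77.32ms (1/4)
10. 3711.34ms @ 12 + 927.835ms (3)
11. 4639.175ms @ 15 + 309.278ms (1)

note 5 onset = 11/2b = 1701.031ms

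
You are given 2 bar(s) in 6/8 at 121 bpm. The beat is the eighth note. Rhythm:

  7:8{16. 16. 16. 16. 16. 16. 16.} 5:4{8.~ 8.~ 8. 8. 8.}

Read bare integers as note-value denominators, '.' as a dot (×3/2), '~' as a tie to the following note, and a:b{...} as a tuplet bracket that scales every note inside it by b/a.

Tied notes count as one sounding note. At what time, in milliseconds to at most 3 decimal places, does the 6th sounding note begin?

note 6 onset = 30/7b = 2125.148ms

1. 0.0ms @ 0 + 425.03ms (6/7)
2. 425.03ms @ 6/7 + 425.03ms (6/7)
3. 850.059ms @ 12/7 + 425.03ms (6/7)
4. 1275.089ms @ 18/7 + 425.03ms (6/7)
5. 1700.118ms @ 24/7 + 425.03ms (6/7)
6. 2125.148ms @ 30/7 + 425.03ms (6/7)
7. 2550.177ms @ 36/7 + 425.03ms (6/7)
8. 2975.207ms @ 6 + 1785.124ms (18/5)
9. 4760.331ms @ 48/5 + 595.041ms (6/5)
10. 5355.372ms @ 54/5 + 595.041ms (6/5)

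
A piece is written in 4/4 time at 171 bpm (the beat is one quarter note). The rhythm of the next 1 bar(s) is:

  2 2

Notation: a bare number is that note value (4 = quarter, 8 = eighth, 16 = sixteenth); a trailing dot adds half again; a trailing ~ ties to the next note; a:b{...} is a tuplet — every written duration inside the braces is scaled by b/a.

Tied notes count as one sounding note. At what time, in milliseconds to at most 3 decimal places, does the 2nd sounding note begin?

1. 0.0ms @ 0 + 701.754ms (2)
2. 701.754ms @ 2 + 701.754ms (2)

note 2 onset = 2b = 701.754ms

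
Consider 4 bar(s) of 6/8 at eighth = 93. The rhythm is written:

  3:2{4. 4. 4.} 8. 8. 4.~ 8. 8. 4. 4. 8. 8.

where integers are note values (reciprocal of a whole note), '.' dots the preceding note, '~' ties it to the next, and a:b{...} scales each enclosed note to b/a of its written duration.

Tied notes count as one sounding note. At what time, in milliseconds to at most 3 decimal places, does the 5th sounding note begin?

note 5 onset = 15/2b = 4838.71ms

1. 0.0ms @ 0 + 1290.323ms (2)
2. 1290.323ms @ 2 + 1290.323ms (2)
3. 2580.645ms @ 4 + 1290.323ms (2)
4. 3870.968ms @ 6 + 967.742ms (3/2)
5. 4838.71ms @ 15/2 + 967.742ms (3/2)
6. 5806.452ms @ 9 + 2903.226ms (9/2)
7. 8709.677ms @ 27/2 + 967.742ms (3/2)
8. 9677.419ms @ 15 + 1935.484ms (3)
9. 11612.903ms @ 18 + 1935.484ms (3)
10. 13548.387ms @ 21 + 967.742ms (3/2)
11. 14516.129ms @ 45/2 + 967.742ms (3/2)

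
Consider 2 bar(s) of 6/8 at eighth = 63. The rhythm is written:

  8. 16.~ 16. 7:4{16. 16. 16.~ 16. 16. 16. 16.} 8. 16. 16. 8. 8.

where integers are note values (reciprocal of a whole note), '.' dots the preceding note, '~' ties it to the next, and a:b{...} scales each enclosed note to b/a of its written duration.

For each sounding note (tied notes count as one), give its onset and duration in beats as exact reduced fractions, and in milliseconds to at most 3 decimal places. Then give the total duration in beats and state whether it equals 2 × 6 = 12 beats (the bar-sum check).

1) 0.0ms=0b +1428.571ms=3/2b
2) 1428.571ms=3/2b +1428.571ms=3/2b
3) 2857.143ms=3b +408.163ms=3/7b
4) 3265.306ms=24/7b +408.163ms=3/7b
5) 3673.469ms=27/7b +816.327ms=6/7b
6) 4489.796ms=33/7b +408.163ms=3/7b
7) 4897.959ms=36/7b +408.163ms=3/7b
8) 5306.122ms=39/7b +408.163ms=3/7b
9) 5714.286ms=6b +1428.571ms=3/2b
10) 7142.857ms=15/2b +714.286ms=3/4b
11) 7857.143ms=33/4b +714.286ms=3/4b
12) 8571.429ms=9b +1428.571ms=3/2b
13) 10000.0ms=21/2b +1428.571ms=3/2b
Σ=12b of 12 (63bpm 6/8) — PASS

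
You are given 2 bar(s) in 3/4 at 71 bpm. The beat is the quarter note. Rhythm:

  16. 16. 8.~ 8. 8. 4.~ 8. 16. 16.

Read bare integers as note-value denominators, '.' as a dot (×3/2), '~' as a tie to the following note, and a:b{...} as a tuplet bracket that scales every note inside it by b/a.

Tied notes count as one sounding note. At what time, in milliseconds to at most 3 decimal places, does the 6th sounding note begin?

1. 0.0ms @ 0 + 316.901ms (3/8)
2. 316.901ms @ 3/8 + 316.901ms (3/8)
3. 633.803ms @ 3/4 + 1267.606ms (3/2)
4. 1901.408ms @ 9/4 + 633.803ms (3/4)
5. 2535.211ms @ 3 + 1901.408ms (9/4)
6. 4436.62ms @ 21/4 + 316.901ms (3/8)
7. 4753.521ms @ 45/8 + 316.901ms (3/8)

note 6 onset = 21/4b = 4436.62ms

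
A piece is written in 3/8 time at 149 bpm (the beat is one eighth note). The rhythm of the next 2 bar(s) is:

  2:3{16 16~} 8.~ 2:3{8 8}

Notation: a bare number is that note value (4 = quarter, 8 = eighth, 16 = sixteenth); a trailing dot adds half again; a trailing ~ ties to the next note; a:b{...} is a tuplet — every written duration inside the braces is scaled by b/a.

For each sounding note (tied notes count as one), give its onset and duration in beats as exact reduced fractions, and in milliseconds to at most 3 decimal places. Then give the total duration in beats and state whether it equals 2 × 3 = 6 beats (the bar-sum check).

1) 0.0ms=0b +302.013ms=3/4b
2) 302.013ms=3/4b +1510.067ms=15/4b
3) 1812.081ms=9/2b +604.027ms=3/2b
Σ=6b of 6 (149bpm 3/8) — PASS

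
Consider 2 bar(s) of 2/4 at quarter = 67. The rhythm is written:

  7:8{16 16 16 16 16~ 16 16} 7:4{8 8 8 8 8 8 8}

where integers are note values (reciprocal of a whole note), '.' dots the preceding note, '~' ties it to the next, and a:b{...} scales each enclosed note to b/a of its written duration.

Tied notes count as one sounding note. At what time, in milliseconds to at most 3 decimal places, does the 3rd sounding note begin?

1. 0.0ms @ 0 + 255.864ms (2/7)
2. 255.864ms @ 2/7 + 255.864ms (2/7)
3. 511.727ms @ 4/7 + 255.864ms (2/7)
4. 767.591ms @ 6/7 + 255.864ms (2/7)
5. 1023.454ms @ 8/7 + 511.727ms (4/7)
6. 1535.181ms @ 12/7 + 255.864ms (2/7)
7. 1791.045ms @ 2 + 255.864ms (2/7)
8. 2046.908ms @ 16/7 + 255.864ms (2/7)
9. 2302.772ms @ 18/7 + 255.864ms (2/7)
10. 2558.635ms @ 20/7 + 255.864ms (2/7)
11. 2814.499ms @ 22/7 + 255.864ms (2/7)
12. 3070.362ms @ 24/7 + 255.864ms (2/7)
13. 3326.226ms @ 26/7 + 255.864ms (2/7)

note 3 onset = 4/7b = 511.727ms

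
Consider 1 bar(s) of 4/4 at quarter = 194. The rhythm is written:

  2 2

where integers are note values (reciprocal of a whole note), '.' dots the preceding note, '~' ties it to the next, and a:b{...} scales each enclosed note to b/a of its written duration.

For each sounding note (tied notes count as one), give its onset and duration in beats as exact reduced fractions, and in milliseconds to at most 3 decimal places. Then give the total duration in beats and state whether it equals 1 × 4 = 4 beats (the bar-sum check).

1) 0.0ms=0b +618.557ms=2b
2) 618.557ms=2b +618.557ms=2b
Σ=4b of 4 (194bpm 4/4) — PASS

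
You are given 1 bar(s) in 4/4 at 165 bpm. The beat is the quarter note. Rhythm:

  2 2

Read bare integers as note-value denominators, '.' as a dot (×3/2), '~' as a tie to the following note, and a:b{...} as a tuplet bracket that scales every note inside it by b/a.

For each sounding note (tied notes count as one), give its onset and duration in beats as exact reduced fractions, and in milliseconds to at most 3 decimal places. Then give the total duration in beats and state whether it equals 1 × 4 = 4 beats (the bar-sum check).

1) 0.0ms=0b +727.273ms=2b
2) 727.273ms=2b +727.273ms=2b
Σ=4b of 4 (165bpm 4/4) — PASS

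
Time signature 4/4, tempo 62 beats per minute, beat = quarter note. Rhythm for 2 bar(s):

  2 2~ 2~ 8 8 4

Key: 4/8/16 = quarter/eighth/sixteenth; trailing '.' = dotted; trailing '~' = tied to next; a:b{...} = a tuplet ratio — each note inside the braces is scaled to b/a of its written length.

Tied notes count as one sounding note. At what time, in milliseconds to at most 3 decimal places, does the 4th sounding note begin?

note 4 onset = 7b = 6774.194ms

1. 0.0ms @ 0 + 1935.484ms (2)
2. 1935.484ms @ 2 + 4354.839ms (9/2)
3. 6290.323ms @ 13/2 + 483.871ms (1/2)
4. 6774.194ms @ 7 + 967.742ms (1)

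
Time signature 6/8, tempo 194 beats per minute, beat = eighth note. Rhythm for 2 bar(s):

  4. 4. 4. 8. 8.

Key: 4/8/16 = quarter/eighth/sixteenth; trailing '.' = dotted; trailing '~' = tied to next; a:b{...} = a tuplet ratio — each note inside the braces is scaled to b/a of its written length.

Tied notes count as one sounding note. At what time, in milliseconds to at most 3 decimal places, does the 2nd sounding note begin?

1. 0.0ms @ 0 + 927.835ms (3)
2. 927.835ms @ 3 + 927.835ms (3)
3. 1855.67ms @ 6 + 927.835ms (3)
4. 2783.505ms @ 9 + 463.918ms (3/2)
5. 3247.423ms @ 21/2 + 463.918ms (3/2)

note 2 onset = 3b = 927.835ms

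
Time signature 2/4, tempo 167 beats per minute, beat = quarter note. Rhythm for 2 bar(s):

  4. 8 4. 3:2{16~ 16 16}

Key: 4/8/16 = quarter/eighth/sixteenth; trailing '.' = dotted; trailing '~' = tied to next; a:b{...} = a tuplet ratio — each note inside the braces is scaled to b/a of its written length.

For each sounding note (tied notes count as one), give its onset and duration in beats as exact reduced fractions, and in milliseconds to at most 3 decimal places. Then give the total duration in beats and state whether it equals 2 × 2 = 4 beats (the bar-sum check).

1) 0.0ms=0b +538.922ms=3/2b
2) 538.922ms=3/2b +179.641ms=1/2b
3) 718.563ms=2b +538.922ms=3/2b
4) 1257.485ms=7/2b +119.76ms=1/3b
5) 1377.246ms=23/6b +59.88ms=1/6b
Σ=4b of 4 (167bpm 2/4) — PASS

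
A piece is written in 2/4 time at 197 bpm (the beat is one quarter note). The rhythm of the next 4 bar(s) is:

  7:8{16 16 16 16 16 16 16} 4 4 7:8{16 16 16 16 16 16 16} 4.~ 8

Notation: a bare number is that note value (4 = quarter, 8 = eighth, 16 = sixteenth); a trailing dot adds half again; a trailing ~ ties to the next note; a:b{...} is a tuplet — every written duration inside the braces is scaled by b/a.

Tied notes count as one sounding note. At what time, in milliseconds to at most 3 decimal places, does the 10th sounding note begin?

1. 0.0ms @ 0 + 87.02ms (2/7)
2. 87.02ms @ 2/7 + 87.02ms (2/7)
3. 174.039ms @ 4/7 + 87.02ms (2/7)
4. 261.059ms @ 6/7 + 87.02ms (2/7)
5. 348.078ms @ 8/7 + 87.02ms (2/7)
6. 435.098ms @ 10/7 + 87.02ms (2/7)
7. 522.117ms @ 12/7 + 87.02ms (2/7)
8. 609.137ms @ 2 + 304.569ms (1)
9. 913.706ms @ 3 + 304.569ms (1)
10. 1218.274ms @ 4 + 87.02ms (2/7)
11. 1305.294ms @ 30/7 + 87.02ms (2/7)
12. 1392.313ms @ 32/7 + 87.02ms (2/7)
13. 1479.333ms @ 34/7 + 87.02ms (2/7)
14. 1566.352ms @ 36/7 + 87.02ms (2/7)
15. 1653.372ms @ 38/7 + 87.02ms (2/7)
16. 1740.392ms @ 40/7 + 87.02ms (2/7)
17. 1827.411ms @ 6 + 609.137ms (2)

note 10 onset = 4b = 1218.274ms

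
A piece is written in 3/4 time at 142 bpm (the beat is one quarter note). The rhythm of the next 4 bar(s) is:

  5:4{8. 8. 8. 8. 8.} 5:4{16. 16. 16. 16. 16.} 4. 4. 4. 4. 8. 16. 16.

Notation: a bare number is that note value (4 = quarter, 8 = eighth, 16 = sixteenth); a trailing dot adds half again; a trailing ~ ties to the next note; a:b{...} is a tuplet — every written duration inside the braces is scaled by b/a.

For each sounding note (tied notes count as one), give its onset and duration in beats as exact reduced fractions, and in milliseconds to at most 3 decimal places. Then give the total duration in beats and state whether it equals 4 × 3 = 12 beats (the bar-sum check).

1) 0.0ms=0b +253.521ms=3/5b
2) 253.521ms=3/5b +253.521ms=3/5b
3) 507.042ms=6/5b +253.521ms=3/5b
4) 760.563ms=9/5b +253.521ms=3/5b
5) 1014.085ms=12/5b +253.521ms=3/5b
6) 1267.606ms=3b +126.761ms=3/10b
7) 1394.366ms=33/10b +126.761ms=3/10b
8) 1521.127ms=18/5b +126.761ms=3/10b
9) 1647.887ms=39/10b +126.761ms=3/10b
10) 1774.648ms=21/5b +126.761ms=3/10b
11) 1901.408ms=9/2b +633.803ms=3/2b
12) 2535.211ms=6b +633.803ms=3/2b
13) 3169.014ms=15/2b +633.803ms=3/2b
14) 3802.817ms=9b +633.803ms=3/2b
15) 4436.62ms=21/2b +316.901ms=3/4b
16) 4753.521ms=45/4b +158.451ms=3/8b
17) 4911.972ms=93/8b +158.451ms=3/8b
Σ=12b of 12 (142bpm 3/4) — PASS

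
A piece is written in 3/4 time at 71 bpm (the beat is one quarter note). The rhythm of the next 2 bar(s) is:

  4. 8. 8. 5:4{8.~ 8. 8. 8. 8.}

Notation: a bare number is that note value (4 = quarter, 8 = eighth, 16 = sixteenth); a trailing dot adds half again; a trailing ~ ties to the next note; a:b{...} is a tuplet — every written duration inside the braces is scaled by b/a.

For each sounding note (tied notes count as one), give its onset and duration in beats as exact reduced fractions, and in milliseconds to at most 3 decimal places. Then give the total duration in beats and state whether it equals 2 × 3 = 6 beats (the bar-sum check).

1) 0.0ms=0b +1267.606ms=3/2b
2) 1267.606ms=3/2b +633.803ms=3/4b
3) 1901.408ms=9/4b +633.803ms=3/4b
4) 2535.211ms=3b +1014.085ms=6/5b
5) 3549.296ms=21/5b +507.042ms=3/5b
6) 4056.338ms=24/5b +507.042ms=3/5b
7) 4563.38ms=27/5b +507.042ms=3/5b
Σ=6b of 6 (71bpm 3/4) — PASS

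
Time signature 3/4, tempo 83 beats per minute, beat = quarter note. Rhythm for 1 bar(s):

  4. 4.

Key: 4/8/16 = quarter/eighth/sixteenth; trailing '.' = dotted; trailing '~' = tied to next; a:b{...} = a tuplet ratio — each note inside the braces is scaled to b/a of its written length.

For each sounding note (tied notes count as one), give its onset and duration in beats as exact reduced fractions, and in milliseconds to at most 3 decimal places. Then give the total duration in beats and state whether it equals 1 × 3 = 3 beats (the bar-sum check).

1) 0.0ms=0b +1084.337ms=3/2b
2) 1084.337ms=3/2b +1084.337ms=3/2b
Σ=3b of 3 (83bpm 3/4) — PASS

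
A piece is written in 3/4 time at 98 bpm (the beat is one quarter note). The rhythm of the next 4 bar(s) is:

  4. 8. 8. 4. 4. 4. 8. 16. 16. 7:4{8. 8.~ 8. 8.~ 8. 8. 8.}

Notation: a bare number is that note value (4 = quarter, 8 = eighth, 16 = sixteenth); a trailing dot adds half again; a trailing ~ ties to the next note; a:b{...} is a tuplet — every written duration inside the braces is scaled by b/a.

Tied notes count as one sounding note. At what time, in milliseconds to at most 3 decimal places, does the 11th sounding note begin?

note 11 onset = 66/7b = 5772.595ms

1. 0.0ms @ 0 + 918.367ms (3/2)
2. 918.367ms @ 3/2 + 459.184ms (3/4)
3. 1377.551ms @ 9/4 + 459.184ms (3/4)
4. 1836.735ms @ 3 + 918.367ms (3/2)
5. 2755.102ms @ 9/2 + 918.367ms (3/2)
6. 3673.469ms @ 6 + 918.367ms (3/2)
7. 4591.837ms @ 15/2 + 459.184ms (3/4)
8. 5051.02ms @ 33/4 + 229.592ms (3/8)
9. 5280.612ms @ 69/8 + 229.592ms (3/8)
10. 5510.204ms @ 9 + 262.391ms (3/7)
11. 5772.595ms @ 66/7 + 524.781ms (6/7)
12. 6297.376ms @ 72/7 + 524.781ms (6/7)
13. 6822.157ms @ 78/7 + 262.391ms (3/7)
14. 7084.548ms @ 81/7 + 262.391ms (3/7)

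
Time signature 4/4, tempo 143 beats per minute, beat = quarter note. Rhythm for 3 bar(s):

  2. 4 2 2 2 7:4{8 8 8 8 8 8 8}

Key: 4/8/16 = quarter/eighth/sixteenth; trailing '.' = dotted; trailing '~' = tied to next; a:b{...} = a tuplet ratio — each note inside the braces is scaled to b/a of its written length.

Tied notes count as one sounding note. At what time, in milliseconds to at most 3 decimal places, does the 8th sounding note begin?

note 8 onset = 74/7b = 4435.564ms

1. 0.0ms @ 0 + 1258.741ms (3)
2. 1258.741ms @ 3 + 419.58ms (1)
3. 1678.322ms @ 4 + 839.161ms (2)
4. 2517.483ms @ 6 + 839.161ms (2)
5. 3356.643ms @ 8 + 839.161ms (2)
6. 4195.804ms @ 10 + 119.88ms (2/7)
7. 4315.684ms @ 72/7 + 119.88ms (2/7)
8. 4435.564ms @ 74/7 + 119.88ms (2/7)
9. 4555.445ms @ 76/7 + 119.88ms (2/7)
10. 4675.325ms @ 78/7 + 119.88ms (2/7)
11. 4795.205ms @ 80/7 + 119.88ms (2/7)
12. 4915.085ms @ 82/7 + 119.88ms (2/7)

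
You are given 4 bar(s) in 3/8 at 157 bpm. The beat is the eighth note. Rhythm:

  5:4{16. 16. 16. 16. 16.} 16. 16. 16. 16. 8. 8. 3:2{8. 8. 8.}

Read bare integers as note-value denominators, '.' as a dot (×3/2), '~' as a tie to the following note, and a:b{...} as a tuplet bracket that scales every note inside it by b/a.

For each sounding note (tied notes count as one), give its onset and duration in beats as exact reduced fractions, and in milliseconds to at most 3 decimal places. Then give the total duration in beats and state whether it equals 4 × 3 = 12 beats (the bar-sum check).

1) 0.0ms=0b +229.299ms=3/5b
2) 229.299ms=3/5b +229.299ms=3/5b
3) 458.599ms=6/5b +229.299ms=3/5b
4) 687.898ms=9/5b +229.299ms=3/5b
5) 917.197ms=12/5b +229.299ms=3/5b
6) 1146.497ms=3b +286.624ms=3/4b
7) 1433.121ms=15/4b +286.624ms=3/4b
8) 1719.745ms=9/2b +286.624ms=3/4b
9) 2006.369ms=21/4b +286.624ms=3/4b
10) 2292.994ms=6b +573.248ms=3/2b
11) 2866.242ms=15/2b +573.248ms=3/2b
12) 3439.49ms=9b +382.166ms=1b
13) 3821.656ms=10b +382.166ms=1b
14) 4203.822ms=11b +382.166ms=1b
Σ=12b of 12 (157bpm 3/8) — PASS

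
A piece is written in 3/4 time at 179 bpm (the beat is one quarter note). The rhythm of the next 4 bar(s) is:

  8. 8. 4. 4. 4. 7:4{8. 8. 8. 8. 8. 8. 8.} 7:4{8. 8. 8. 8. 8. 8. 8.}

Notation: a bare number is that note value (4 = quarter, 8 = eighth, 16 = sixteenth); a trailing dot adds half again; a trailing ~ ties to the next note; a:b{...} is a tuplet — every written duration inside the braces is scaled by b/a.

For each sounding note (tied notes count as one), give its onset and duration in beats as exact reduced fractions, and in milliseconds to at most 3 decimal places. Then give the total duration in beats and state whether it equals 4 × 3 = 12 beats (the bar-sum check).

1) 0.0ms=0b +251.397ms=3/4b
2) 251.397ms=3/4b +251.397ms=3/4b
3) 502.793ms=3/2b +502.793ms=3/2b
4) 1005.587ms=3b +502.793ms=3/2b
5) 1508.38ms=9/2b +502.793ms=3/2b
6) 2011.173ms=6b +143.655ms=3/7b
7) 2154.828ms=45/7b +143.655ms=3/7b
8) 2298.484ms=48/7b +143.655ms=3/7b
9) 2442.139ms=51/7b +143.655ms=3/7b
10) 2585.794ms=54/7b +143.655ms=3/7b
11) 2729.449ms=57/7b +143.655ms=3/7b
12) 2873.105ms=60/7b +143.655ms=3/7b
13) 3016.76ms=9b +143.655ms=3/7b
14) 3160.415ms=66/7b +143.655ms=3/7b
15) 3304.07ms=69/7b +143.655ms=3/7b
16) 3447.725ms=72/7b +143.655ms=3/7b
17) 3591.381ms=75/7b +143.655ms=3/7b
18) 3735.036ms=78/7b +143.655ms=3/7b
19) 3878.691ms=81/7b +143.655ms=3/7b
Σ=12b of 12 (179bpm 3/4) — PASS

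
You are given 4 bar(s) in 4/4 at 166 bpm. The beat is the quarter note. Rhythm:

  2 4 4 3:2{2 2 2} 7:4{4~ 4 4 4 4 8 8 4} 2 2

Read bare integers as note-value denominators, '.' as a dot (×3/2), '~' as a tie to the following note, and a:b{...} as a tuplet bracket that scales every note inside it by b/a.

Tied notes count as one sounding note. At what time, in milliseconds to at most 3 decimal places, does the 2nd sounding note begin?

note 2 onset = 2b = 722.892ms

1. 0.0ms @ 0 + 722.892ms (2)
2. 722.892ms @ 2 + 361.446ms (1)
3. 1084.337ms @ 3 + 361.446ms (1)
4. 1445.783ms @ 4 + 481.928ms (4/3)
5. 1927.711ms @ 16/3 + 481.928ms (4/3)
6. 2409.639ms @ 20/3 + 481.928ms (4/3)
7. 2891.566ms @ 8 + 413.081ms (8/7)
8. 3304.647ms @ 64/7 + 206.54ms (4/7)
9. 3511.188ms @ 68/7 + 206.54ms (4/7)
10. 3717.728ms @ 72/7 + 206.54ms (4/7)
11. 3924.269ms @ 76/7 + 103.27ms (2/7)
12. 4027.539ms @ 78/7 + 103.27ms (2/7)
13. 4130.809ms @ 80/7 + 206.54ms (4/7)
14. 4337.349ms @ 12 + 722.892ms (2)
15. 5060.241ms @ 14 + 722.892ms (2)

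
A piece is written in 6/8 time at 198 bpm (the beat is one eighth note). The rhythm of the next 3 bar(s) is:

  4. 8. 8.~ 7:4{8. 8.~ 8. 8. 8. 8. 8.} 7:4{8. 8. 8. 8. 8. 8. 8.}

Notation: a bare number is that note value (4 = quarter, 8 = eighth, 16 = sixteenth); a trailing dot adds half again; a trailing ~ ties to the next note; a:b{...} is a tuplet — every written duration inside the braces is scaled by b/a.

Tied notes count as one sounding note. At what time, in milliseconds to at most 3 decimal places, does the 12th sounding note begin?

1. 0.0ms @ 0 + 909.091ms (3)
2. 909.091ms @ 3 + 454.545ms (3/2)
3. 1363.636ms @ 9/2 + 714.286ms (33/14)
4. 2077.922ms @ 48/7 + 519.481ms (12/7)
5. 2597.403ms @ 60/7 + 259.74ms (6/7)
6. 2857.143ms @ 66/7 + 259.74ms (6/7)
7. 3116.883ms @ 72/7 + 259.74ms (6/7)
8. 3376.623ms @ 78/7 + 259.74ms (6/7)
9. 3636.364ms @ 12 + 259.74ms (6/7)
10. 3896.104ms @ 90/7 + 259.74ms (6/7)
11. 4155.844ms @ 96/7 + 259.74ms (6/7)
12. 4415.584ms @ 102/7 + 259.74ms (6/7)
13. 4675.325ms @ 108/7 + 259.74ms (6/7)
14. 4935.065ms @ 114/7 + 259.74ms (6/7)
15. 5194.805ms @ 120/7 + 259.74ms (6/7)

note 12 onset = 102/7b = 4415.584ms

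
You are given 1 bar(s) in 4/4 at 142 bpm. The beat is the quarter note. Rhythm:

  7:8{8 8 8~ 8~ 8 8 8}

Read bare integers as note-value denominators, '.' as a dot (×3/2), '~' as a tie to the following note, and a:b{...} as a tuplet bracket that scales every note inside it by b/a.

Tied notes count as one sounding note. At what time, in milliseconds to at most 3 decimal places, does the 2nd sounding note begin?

note 2 onset = 4/7b = 241.449ms

1. 0.0ms @ 0 + 241.449ms (4/7)
2. 241.449ms @ 4/7 + 241.449ms (4/7)
3. 482.897ms @ 8/7 + 724.346ms (12/7)
4. 1207.243ms @ 20/7 + 241.449ms (4/7)
5. 1448.692ms @ 24/7 + 241.449ms (4/7)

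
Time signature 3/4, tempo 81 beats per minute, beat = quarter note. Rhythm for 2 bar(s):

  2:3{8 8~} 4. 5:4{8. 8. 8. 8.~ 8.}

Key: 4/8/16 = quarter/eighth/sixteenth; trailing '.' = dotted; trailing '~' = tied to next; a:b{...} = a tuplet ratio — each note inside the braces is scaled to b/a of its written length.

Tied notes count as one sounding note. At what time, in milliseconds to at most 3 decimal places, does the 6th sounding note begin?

1. 0.0ms @ 0 + 555.556ms (3/4)
2. 555.556ms @ 3/4 + 1666.667ms (9/4)
3. 2222.222ms @ 3 + 444.444ms (3/5)
4. 2666.667ms @ 18/5 + 444.444ms (3/5)
5. 3111.111ms @ 21/5 + 444.444ms (3/5)
6. 3555.556ms @ 24/5 + 888.889ms (6/5)

note 6 onset = 24/5b = 3555.556ms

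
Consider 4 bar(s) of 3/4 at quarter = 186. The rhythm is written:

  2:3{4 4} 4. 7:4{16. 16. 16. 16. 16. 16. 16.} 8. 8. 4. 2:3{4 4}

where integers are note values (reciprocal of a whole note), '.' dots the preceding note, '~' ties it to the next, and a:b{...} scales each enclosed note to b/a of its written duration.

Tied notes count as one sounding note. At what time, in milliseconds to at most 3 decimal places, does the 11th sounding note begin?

note 11 onset = 6b = 1935.484ms

1. 0.0ms @ 0 + 483.871ms (3/2)
2. 483.871ms @ 3/2 + 483.871ms (3/2)
3. 967.742ms @ 3 + 483.871ms (3/2)
4. 1451.613ms @ 9/2 + 69.124ms (3/14)
5. 1520.737ms @ 33/7 + 69.124ms (3/14)
6. 1589.862ms @ 69/14 + 69.124ms (3/14)
7. 1658.986ms @ 36/7 + 69.124ms (3/14)
8. 1728.111ms @ 75/14 + 69.124ms (3/14)
9. 1797.235ms @ 39/7 + 69.124ms (3/14)
10. 1866.359ms @ 81/14 + 69.124ms (3/14)
11. 1935.484ms @ 6 + 241.935ms (3/4)
12. 2177.419ms @ 27/4 + 241.935ms (3/4)
13. 2419.355ms @ 15/2 + 483.871ms (3/2)
14. 2903.226ms @ 9 + 483.871ms (3/2)
15. 3387.097ms @ 21/2 + 483.871ms (3/2)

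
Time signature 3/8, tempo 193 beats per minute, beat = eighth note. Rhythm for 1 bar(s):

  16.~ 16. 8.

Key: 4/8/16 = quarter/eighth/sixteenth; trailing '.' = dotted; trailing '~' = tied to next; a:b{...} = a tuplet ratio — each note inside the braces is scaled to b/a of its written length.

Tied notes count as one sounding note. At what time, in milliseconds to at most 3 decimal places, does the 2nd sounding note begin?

1. 0.0ms @ 0 + 466.321ms (3/2)
2. 466.321ms @ 3/2 + 466.321ms (3/2)

note 2 onset = 3/2b = 466.321ms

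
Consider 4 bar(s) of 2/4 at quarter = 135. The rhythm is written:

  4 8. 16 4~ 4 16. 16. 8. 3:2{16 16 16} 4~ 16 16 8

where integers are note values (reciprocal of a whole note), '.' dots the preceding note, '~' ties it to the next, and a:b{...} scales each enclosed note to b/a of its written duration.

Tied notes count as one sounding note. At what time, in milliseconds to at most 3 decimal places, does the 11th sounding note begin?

note 11 onset = 6b = 2666.667ms

1. 0.0ms @ 0 + 444.444ms (1)
2. 444.444ms @ 1 + 333.333ms (3/4)
3. 777.778ms @ 7/4 + 111.111ms (1/4)
4. 888.889ms @ 2 + 888.889ms (2)
5. 1777.778ms @ 4 + 166.667ms (3/8)
6. 1944.444ms @ 35/8 + 166.667ms (3/8)
7. 2111.111ms @ 19/4 + 333.333ms (3/4)
8. 2444.444ms @ 11/2 + 74.074ms (1/6)
9. 2518.519ms @ 17/3 + 74.074ms (1/6)
10. 2592.593ms @ 35/6 + 74.074ms (1/6)
11. 2666.667ms @ 6 + 555.556ms (5/4)
12. 3222.222ms @ 29/4 + 111.111ms (1/4)
13. 3333.333ms @ 15/2 + 222.222ms (1/2)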